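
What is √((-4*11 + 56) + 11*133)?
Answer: 5*√59 ≈ 38.406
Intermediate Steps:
√((-4*11 + 56) + 11*133) = √((-44 + 56) + 1463) = √(12 + 1463) = √1475 = 5*√59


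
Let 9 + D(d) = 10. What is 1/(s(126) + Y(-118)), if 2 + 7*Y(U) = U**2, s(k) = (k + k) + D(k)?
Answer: 7/15693 ≈ 0.00044606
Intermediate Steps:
D(d) = 1 (D(d) = -9 + 10 = 1)
s(k) = 1 + 2*k (s(k) = (k + k) + 1 = 2*k + 1 = 1 + 2*k)
Y(U) = -2/7 + U**2/7
1/(s(126) + Y(-118)) = 1/((1 + 2*126) + (-2/7 + (1/7)*(-118)**2)) = 1/((1 + 252) + (-2/7 + (1/7)*13924)) = 1/(253 + (-2/7 + 13924/7)) = 1/(253 + 13922/7) = 1/(15693/7) = 7/15693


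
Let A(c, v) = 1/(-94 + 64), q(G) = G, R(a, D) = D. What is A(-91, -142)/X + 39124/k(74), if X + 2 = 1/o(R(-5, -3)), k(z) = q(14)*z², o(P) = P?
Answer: 3591/6845 ≈ 0.52462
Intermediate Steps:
k(z) = 14*z²
A(c, v) = -1/30 (A(c, v) = 1/(-30) = -1/30)
X = -7/3 (X = -2 + 1/(-3) = -2 - ⅓ = -7/3 ≈ -2.3333)
A(-91, -142)/X + 39124/k(74) = -1/(30*(-7/3)) + 39124/((14*74²)) = -1/30*(-3/7) + 39124/((14*5476)) = 1/70 + 39124/76664 = 1/70 + 39124*(1/76664) = 1/70 + 9781/19166 = 3591/6845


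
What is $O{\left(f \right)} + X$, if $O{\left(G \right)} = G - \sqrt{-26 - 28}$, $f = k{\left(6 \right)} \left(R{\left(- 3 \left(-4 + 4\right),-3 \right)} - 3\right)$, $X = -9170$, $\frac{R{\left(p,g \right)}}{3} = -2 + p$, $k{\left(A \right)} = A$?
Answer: $-9224 - 3 i \sqrt{6} \approx -9224.0 - 7.3485 i$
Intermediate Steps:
$R{\left(p,g \right)} = -6 + 3 p$ ($R{\left(p,g \right)} = 3 \left(-2 + p\right) = -6 + 3 p$)
$f = -54$ ($f = 6 \left(\left(-6 + 3 \left(- 3 \left(-4 + 4\right)\right)\right) - 3\right) = 6 \left(\left(-6 + 3 \left(\left(-3\right) 0\right)\right) - 3\right) = 6 \left(\left(-6 + 3 \cdot 0\right) - 3\right) = 6 \left(\left(-6 + 0\right) - 3\right) = 6 \left(-6 - 3\right) = 6 \left(-9\right) = -54$)
$O{\left(G \right)} = G - 3 i \sqrt{6}$ ($O{\left(G \right)} = G - \sqrt{-54} = G - 3 i \sqrt{6}$)
$O{\left(f \right)} + X = \left(-54 - 3 i \sqrt{6}\right) - 9170 = -9224 - 3 i \sqrt{6}$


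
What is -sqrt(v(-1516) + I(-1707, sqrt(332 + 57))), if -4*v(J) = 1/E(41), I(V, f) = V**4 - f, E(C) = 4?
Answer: -sqrt(135848255916815 - 16*sqrt(389))/4 ≈ -2.9138e+6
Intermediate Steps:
v(J) = -1/16 (v(J) = -1/4/4 = -1/4*1/4 = -1/16)
-sqrt(v(-1516) + I(-1707, sqrt(332 + 57))) = -sqrt(-1/16 + ((-1707)**4 - sqrt(332 + 57))) = -sqrt(-1/16 + (8490515994801 - sqrt(389))) = -sqrt(135848255916815/16 - sqrt(389))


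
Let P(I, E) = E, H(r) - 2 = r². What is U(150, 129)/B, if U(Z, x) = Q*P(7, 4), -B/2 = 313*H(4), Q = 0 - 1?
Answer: 1/2817 ≈ 0.00035499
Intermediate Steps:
H(r) = 2 + r²
Q = -1
B = -11268 (B = -626*(2 + 4²) = -626*(2 + 16) = -626*18 = -2*5634 = -11268)
U(Z, x) = -4 (U(Z, x) = -1*4 = -4)
U(150, 129)/B = -4/(-11268) = -4*(-1/11268) = 1/2817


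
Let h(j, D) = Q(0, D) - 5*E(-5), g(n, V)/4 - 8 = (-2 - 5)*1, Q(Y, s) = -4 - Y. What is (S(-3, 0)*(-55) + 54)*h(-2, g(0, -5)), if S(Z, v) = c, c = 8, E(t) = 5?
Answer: 11194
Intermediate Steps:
g(n, V) = 4 (g(n, V) = 32 + 4*((-2 - 5)*1) = 32 + 4*(-7*1) = 32 + 4*(-7) = 32 - 28 = 4)
h(j, D) = -29 (h(j, D) = (-4 - 1*0) - 5*5 = (-4 + 0) - 25 = -4 - 25 = -29)
S(Z, v) = 8
(S(-3, 0)*(-55) + 54)*h(-2, g(0, -5)) = (8*(-55) + 54)*(-29) = (-440 + 54)*(-29) = -386*(-29) = 11194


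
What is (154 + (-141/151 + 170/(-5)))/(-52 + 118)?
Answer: 5993/3322 ≈ 1.8040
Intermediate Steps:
(154 + (-141/151 + 170/(-5)))/(-52 + 118) = (154 + (-141*1/151 + 170*(-1/5)))/66 = (154 + (-141/151 - 34))*(1/66) = (154 - 5275/151)*(1/66) = (17979/151)*(1/66) = 5993/3322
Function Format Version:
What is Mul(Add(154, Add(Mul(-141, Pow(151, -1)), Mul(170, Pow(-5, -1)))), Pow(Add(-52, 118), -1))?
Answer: Rational(5993, 3322) ≈ 1.8040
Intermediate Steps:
Mul(Add(154, Add(Mul(-141, Pow(151, -1)), Mul(170, Pow(-5, -1)))), Pow(Add(-52, 118), -1)) = Mul(Add(154, Add(Mul(-141, Rational(1, 151)), Mul(170, Rational(-1, 5)))), Pow(66, -1)) = Mul(Add(154, Add(Rational(-141, 151), -34)), Rational(1, 66)) = Mul(Add(154, Rational(-5275, 151)), Rational(1, 66)) = Mul(Rational(17979, 151), Rational(1, 66)) = Rational(5993, 3322)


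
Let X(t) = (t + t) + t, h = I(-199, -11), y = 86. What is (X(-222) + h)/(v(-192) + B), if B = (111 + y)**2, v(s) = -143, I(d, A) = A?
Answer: -677/38666 ≈ -0.017509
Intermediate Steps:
B = 38809 (B = (111 + 86)**2 = 197**2 = 38809)
h = -11
X(t) = 3*t (X(t) = 2*t + t = 3*t)
(X(-222) + h)/(v(-192) + B) = (3*(-222) - 11)/(-143 + 38809) = (-666 - 11)/38666 = -677*1/38666 = -677/38666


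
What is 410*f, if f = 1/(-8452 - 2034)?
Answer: -205/5243 ≈ -0.039100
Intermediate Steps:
f = -1/10486 (f = 1/(-10486) = -1/10486 ≈ -9.5365e-5)
410*f = 410*(-1/10486) = -205/5243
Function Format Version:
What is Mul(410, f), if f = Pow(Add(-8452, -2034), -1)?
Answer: Rational(-205, 5243) ≈ -0.039100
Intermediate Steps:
f = Rational(-1, 10486) (f = Pow(-10486, -1) = Rational(-1, 10486) ≈ -9.5365e-5)
Mul(410, f) = Mul(410, Rational(-1, 10486)) = Rational(-205, 5243)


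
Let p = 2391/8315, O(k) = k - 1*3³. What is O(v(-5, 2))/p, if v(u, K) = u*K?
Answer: -307655/2391 ≈ -128.67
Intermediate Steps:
v(u, K) = K*u
O(k) = -27 + k (O(k) = k - 1*27 = k - 27 = -27 + k)
p = 2391/8315 (p = 2391*(1/8315) = 2391/8315 ≈ 0.28755)
O(v(-5, 2))/p = (-27 + 2*(-5))/(2391/8315) = (-27 - 10)*(8315/2391) = -37*8315/2391 = -307655/2391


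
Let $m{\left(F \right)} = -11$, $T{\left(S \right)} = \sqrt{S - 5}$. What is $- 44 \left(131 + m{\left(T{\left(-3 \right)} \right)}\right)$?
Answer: $-5280$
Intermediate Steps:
$T{\left(S \right)} = \sqrt{-5 + S}$
$- 44 \left(131 + m{\left(T{\left(-3 \right)} \right)}\right) = - 44 \left(131 - 11\right) = \left(-44\right) 120 = -5280$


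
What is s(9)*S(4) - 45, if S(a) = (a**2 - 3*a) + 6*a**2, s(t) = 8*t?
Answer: 7155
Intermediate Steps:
S(a) = -3*a + 7*a**2
s(9)*S(4) - 45 = (8*9)*(4*(-3 + 7*4)) - 45 = 72*(4*(-3 + 28)) - 45 = 72*(4*25) - 45 = 72*100 - 45 = 7200 - 45 = 7155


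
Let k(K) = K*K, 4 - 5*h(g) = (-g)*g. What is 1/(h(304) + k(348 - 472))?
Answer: 1/33860 ≈ 2.9533e-5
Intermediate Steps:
h(g) = 4/5 + g**2/5 (h(g) = 4/5 - (-g)*g/5 = 4/5 - (-1)*g**2/5 = 4/5 + g**2/5)
k(K) = K**2
1/(h(304) + k(348 - 472)) = 1/((4/5 + (1/5)*304**2) + (348 - 472)**2) = 1/((4/5 + (1/5)*92416) + (-124)**2) = 1/((4/5 + 92416/5) + 15376) = 1/(18484 + 15376) = 1/33860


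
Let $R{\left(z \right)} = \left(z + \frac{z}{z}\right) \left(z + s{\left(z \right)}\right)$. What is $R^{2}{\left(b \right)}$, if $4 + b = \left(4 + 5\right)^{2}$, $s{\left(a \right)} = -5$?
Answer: $31539456$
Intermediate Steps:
$b = 77$ ($b = -4 + \left(4 + 5\right)^{2} = -4 + 9^{2} = -4 + 81 = 77$)
$R{\left(z \right)} = \left(1 + z\right) \left(-5 + z\right)$ ($R{\left(z \right)} = \left(z + \frac{z}{z}\right) \left(z - 5\right) = \left(z + 1\right) \left(-5 + z\right) = \left(1 + z\right) \left(-5 + z\right)$)
$R^{2}{\left(b \right)} = \left(-5 + 77^{2} - 308\right)^{2} = \left(-5 + 5929 - 308\right)^{2} = 5616^{2} = 31539456$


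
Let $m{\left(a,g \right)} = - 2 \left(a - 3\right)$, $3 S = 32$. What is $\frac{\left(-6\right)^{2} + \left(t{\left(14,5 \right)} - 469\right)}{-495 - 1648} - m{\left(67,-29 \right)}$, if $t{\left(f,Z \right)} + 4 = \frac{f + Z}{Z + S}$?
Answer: $\frac{12912770}{100721} \approx 128.2$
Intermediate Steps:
$S = \frac{32}{3}$ ($S = \frac{1}{3} \cdot 32 = \frac{32}{3} \approx 10.667$)
$t{\left(f,Z \right)} = -4 + \frac{Z + f}{\frac{32}{3} + Z}$ ($t{\left(f,Z \right)} = -4 + \frac{f + Z}{Z + \frac{32}{3}} = -4 + \frac{Z + f}{\frac{32}{3} + Z}$)
$m{\left(a,g \right)} = 6 - 2 a$ ($m{\left(a,g \right)} = - 2 \left(-3 + a\right) = 6 - 2 a$)
$\frac{\left(-6\right)^{2} + \left(t{\left(14,5 \right)} - 469\right)}{-495 - 1648} - m{\left(67,-29 \right)} = \frac{\left(-6\right)^{2} - \left(469 - \frac{-128 - 45 + 3 \cdot 14}{32 + 3 \cdot 5}\right)}{-495 - 1648} - \left(6 - 134\right) = \frac{36 - \left(469 - \frac{-128 - 45 + 42}{32 + 15}\right)}{-2143} - \left(6 - 134\right) = \left(36 - \left(469 - \frac{1}{47} \left(-131\right)\right)\right) \left(- \frac{1}{2143}\right) - -128 = \left(36 + \left(\frac{1}{47} \left(-131\right) - 469\right)\right) \left(- \frac{1}{2143}\right) + 128 = \left(36 - \frac{22174}{47}\right) \left(- \frac{1}{2143}\right) + 128 = \left(- \frac{20482}{47}\right) \left(- \frac{1}{2143}\right) + 128 = \frac{20482}{100721} + 128 = \frac{12912770}{100721}$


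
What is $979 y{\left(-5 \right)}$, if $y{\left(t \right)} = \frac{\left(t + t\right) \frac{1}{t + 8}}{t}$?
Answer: $\frac{1958}{3} \approx 652.67$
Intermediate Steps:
$y{\left(t \right)} = \frac{2}{8 + t}$ ($y{\left(t \right)} = \frac{2 t \frac{1}{8 + t}}{t} = \frac{2}{8 + t}$)
$979 y{\left(-5 \right)} = 979 \frac{2}{8 - 5} = 979 \cdot \frac{2}{3} = \frac{1958}{3}$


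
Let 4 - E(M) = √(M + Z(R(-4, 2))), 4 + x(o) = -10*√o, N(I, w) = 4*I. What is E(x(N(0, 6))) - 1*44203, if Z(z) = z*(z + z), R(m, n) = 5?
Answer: -44199 - √46 ≈ -44206.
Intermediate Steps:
Z(z) = 2*z² (Z(z) = z*(2*z) = 2*z²)
x(o) = -4 - 10*√o
E(M) = 4 - √(50 + M) (E(M) = 4 - √(M + 2*5²) = 4 - √(M + 2*25) = 4 - √(M + 50) = 4 - √(50 + M))
E(x(N(0, 6))) - 1*44203 = (4 - √(50 + (-4 - 10*√(4*0)))) - 1*44203 = (4 - √(50 + (-4 - 10*√0))) - 44203 = (4 - √(50 + (-4 - 10*0))) - 44203 = (4 - √(50 + (-4 + 0))) - 44203 = (4 - √(50 - 4)) - 44203 = (4 - √46) - 44203 = -44199 - √46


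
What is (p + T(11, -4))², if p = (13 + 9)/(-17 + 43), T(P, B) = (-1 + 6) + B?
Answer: 576/169 ≈ 3.4083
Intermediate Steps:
T(P, B) = 5 + B
p = 11/13 (p = 22/26 = 22*(1/26) = 11/13 ≈ 0.84615)
(p + T(11, -4))² = (11/13 + (5 - 4))² = (11/13 + 1)² = (24/13)² = 576/169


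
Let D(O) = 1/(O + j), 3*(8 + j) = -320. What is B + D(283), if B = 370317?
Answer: 187010088/505 ≈ 3.7032e+5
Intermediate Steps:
j = -344/3 (j = -8 + (1/3)*(-320) = -8 - 320/3 = -344/3 ≈ -114.67)
D(O) = 1/(-344/3 + O) (D(O) = 1/(O - 344/3) = 1/(-344/3 + O))
B + D(283) = 370317 + 3/(-344 + 3*283) = 370317 + 3/(-344 + 849) = 370317 + 3/505 = 187010088/505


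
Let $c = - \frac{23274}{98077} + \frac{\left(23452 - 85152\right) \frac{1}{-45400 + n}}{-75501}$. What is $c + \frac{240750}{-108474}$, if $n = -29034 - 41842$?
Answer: $- \frac{9560550573173972474}{3891565759968547227} \approx -2.4567$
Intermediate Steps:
$n = -70876$
$c = - \frac{51081858292631}{215253374631813}$ ($c = - \frac{23274}{98077} + \frac{\left(23452 - 85152\right) \frac{1}{-45400 - 70876}}{-75501} = \left(-23274\right) \frac{1}{98077} + - \frac{61700}{-116276} \left(- \frac{1}{75501}\right) = - \frac{23274}{98077} + \left(-61700\right) \left(- \frac{1}{116276}\right) \left(- \frac{1}{75501}\right) = - \frac{23274}{98077} + \frac{15425}{29069} \left(- \frac{1}{75501}\right) = - \frac{23274}{98077} - \frac{15425}{2194738569} = - \frac{51081858292631}{215253374631813} \approx -0.23731$)
$c + \frac{240750}{-108474} = - \frac{51081858292631}{215253374631813} + \frac{240750}{-108474} = - \frac{51081858292631}{215253374631813} + 240750 \left(- \frac{1}{108474}\right) = - \frac{51081858292631}{215253374631813} - \frac{40125}{18079} = - \frac{9560550573173972474}{3891565759968547227}$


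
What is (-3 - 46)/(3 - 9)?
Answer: 49/6 ≈ 8.1667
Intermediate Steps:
(-3 - 46)/(3 - 9) = -49/(-6) = -⅙*(-49) = 49/6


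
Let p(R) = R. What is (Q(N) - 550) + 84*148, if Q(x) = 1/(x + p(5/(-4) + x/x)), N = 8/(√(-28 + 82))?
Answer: 5762878/485 + 192*√6/485 ≈ 11883.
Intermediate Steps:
N = 4*√6/9 (N = 8/(√54) = 8/((3*√6)) = 8*(√6/18) = 4*√6/9 ≈ 1.0887)
Q(x) = 1/(-¼ + x) (Q(x) = 1/(x + (5/(-4) + x/x)) = 1/(x + (5*(-¼) + 1)) = 1/(x + (-5/4 + 1)) = 1/(x - ¼) = 1/(-¼ + x))
(Q(N) - 550) + 84*148 = (4/(-1 + 4*(4*√6/9)) - 550) + 84*148 = (4/(-1 + 16*√6/9) - 550) + 12432 = (-550 + 4/(-1 + 16*√6/9)) + 12432 = 11882 + 4/(-1 + 16*√6/9)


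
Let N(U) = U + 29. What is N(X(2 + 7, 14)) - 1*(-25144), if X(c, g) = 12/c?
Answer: 75523/3 ≈ 25174.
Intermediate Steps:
N(U) = 29 + U
N(X(2 + 7, 14)) - 1*(-25144) = (29 + 12/(2 + 7)) - 1*(-25144) = (29 + 12/9) + 25144 = (29 + 12*(⅑)) + 25144 = (29 + 4/3) + 25144 = 91/3 + 25144 = 75523/3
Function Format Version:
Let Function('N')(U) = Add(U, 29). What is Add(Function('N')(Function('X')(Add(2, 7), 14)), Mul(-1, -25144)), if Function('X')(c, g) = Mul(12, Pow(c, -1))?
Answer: Rational(75523, 3) ≈ 25174.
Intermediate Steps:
Function('N')(U) = Add(29, U)
Add(Function('N')(Function('X')(Add(2, 7), 14)), Mul(-1, -25144)) = Add(Add(29, Mul(12, Pow(Add(2, 7), -1))), Mul(-1, -25144)) = Add(Add(29, Mul(12, Pow(9, -1))), 25144) = Add(Add(29, Mul(12, Rational(1, 9))), 25144) = Add(Add(29, Rational(4, 3)), 25144) = Add(Rational(91, 3), 25144) = Rational(75523, 3)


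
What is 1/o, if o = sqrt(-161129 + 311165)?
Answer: sqrt(37509)/75018 ≈ 0.0025817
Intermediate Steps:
o = 2*sqrt(37509) (o = sqrt(150036) = 2*sqrt(37509) ≈ 387.34)
1/o = 1/(2*sqrt(37509)) = sqrt(37509)/75018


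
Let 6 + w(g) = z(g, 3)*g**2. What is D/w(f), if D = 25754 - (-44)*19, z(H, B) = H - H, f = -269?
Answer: -13295/3 ≈ -4431.7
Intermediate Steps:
z(H, B) = 0
w(g) = -6 (w(g) = -6 + 0*g**2 = -6 + 0 = -6)
D = 26590 (D = 25754 - 1*(-836) = 25754 + 836 = 26590)
D/w(f) = 26590/(-6) = 26590*(-1/6) = -13295/3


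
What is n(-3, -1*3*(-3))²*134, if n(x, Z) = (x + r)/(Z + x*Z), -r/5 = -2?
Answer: 3283/162 ≈ 20.265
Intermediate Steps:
r = 10 (r = -5*(-2) = 10)
n(x, Z) = (10 + x)/(Z + Z*x) (n(x, Z) = (x + 10)/(Z + x*Z) = (10 + x)/(Z + Z*x))
n(-3, -1*3*(-3))²*134 = ((10 - 3)/(((-1*3*(-3)))*(1 - 3)))²*134 = (7/(-3*(-3)*(-2)))²*134 = (-½*7/9)²*134 = ((⅑)*(-½)*7)²*134 = (-7/18)²*134 = (49/324)*134 = 3283/162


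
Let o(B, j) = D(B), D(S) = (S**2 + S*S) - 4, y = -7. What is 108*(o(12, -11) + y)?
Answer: 29916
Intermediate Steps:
D(S) = -4 + 2*S**2 (D(S) = (S**2 + S**2) - 4 = 2*S**2 - 4 = -4 + 2*S**2)
o(B, j) = -4 + 2*B**2
108*(o(12, -11) + y) = 108*((-4 + 2*12**2) - 7) = 108*((-4 + 2*144) - 7) = 108*((-4 + 288) - 7) = 108*(284 - 7) = 108*277 = 29916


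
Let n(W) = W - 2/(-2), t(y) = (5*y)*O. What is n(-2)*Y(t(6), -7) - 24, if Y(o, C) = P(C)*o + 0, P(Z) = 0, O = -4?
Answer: -24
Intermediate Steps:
t(y) = -20*y (t(y) = (5*y)*(-4) = -20*y)
n(W) = 1 + W (n(W) = W - 2*(-1)/2 = W - 1*(-1) = W + 1 = 1 + W)
Y(o, C) = 0 (Y(o, C) = 0*o + 0 = 0 + 0 = 0)
n(-2)*Y(t(6), -7) - 24 = (1 - 2)*0 - 24 = -1*0 - 24 = 0 - 24 = -24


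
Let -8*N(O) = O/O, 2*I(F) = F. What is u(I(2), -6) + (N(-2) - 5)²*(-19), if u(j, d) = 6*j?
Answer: -31555/64 ≈ -493.05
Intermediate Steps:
I(F) = F/2
N(O) = -⅛ (N(O) = -O/(8*O) = -⅛*1 = -⅛)
u(I(2), -6) + (N(-2) - 5)²*(-19) = 6*((½)*2) + (-⅛ - 5)²*(-19) = 6*1 + (-41/8)²*(-19) = 6 + (1681/64)*(-19) = 6 - 31939/64 = -31555/64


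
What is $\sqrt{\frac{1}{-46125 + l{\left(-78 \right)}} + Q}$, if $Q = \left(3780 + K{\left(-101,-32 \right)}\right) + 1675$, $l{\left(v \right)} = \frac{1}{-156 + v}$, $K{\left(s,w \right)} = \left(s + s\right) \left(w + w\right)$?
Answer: $\frac{\sqrt{2141514110474464649}}{10793251} \approx 135.58$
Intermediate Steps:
$K{\left(s,w \right)} = 4 s w$ ($K{\left(s,w \right)} = 2 s 2 w = 4 s w$)
$Q = 18383$ ($Q = \left(3780 + 4 \left(-101\right) \left(-32\right)\right) + 1675 = \left(3780 + 12928\right) + 1675 = 16708 + 1675 = 18383$)
$\sqrt{\frac{1}{-46125 + l{\left(-78 \right)}} + Q} = \sqrt{\frac{1}{-46125 + \frac{1}{-156 - 78}} + 18383} = \sqrt{\frac{1}{-46125 + \frac{1}{-234}} + 18383} = \sqrt{\frac{1}{-46125 - \frac{1}{234}} + 18383} = \sqrt{\frac{1}{- \frac{10793251}{234}} + 18383} = \sqrt{- \frac{234}{10793251} + 18383} = \sqrt{\frac{198412332899}{10793251}} = \frac{\sqrt{2141514110474464649}}{10793251}$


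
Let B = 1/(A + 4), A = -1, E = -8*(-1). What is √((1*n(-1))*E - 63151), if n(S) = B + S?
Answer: I*√568407/3 ≈ 251.31*I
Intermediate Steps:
E = 8
B = ⅓ (B = 1/(-1 + 4) = 1/3 = ⅓ ≈ 0.33333)
n(S) = ⅓ + S
√((1*n(-1))*E - 63151) = √((1*(⅓ - 1))*8 - 63151) = √((1*(-⅔))*8 - 63151) = √(-⅔*8 - 63151) = √(-16/3 - 63151) = √(-189469/3) = I*√568407/3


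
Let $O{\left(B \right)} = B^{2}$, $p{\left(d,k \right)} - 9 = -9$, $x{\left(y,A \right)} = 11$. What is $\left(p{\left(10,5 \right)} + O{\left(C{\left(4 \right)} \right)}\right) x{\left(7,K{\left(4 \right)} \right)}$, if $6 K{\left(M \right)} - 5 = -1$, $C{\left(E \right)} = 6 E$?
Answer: $6336$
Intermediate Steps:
$K{\left(M \right)} = \frac{2}{3}$ ($K{\left(M \right)} = \frac{5}{6} + \frac{1}{6} \left(-1\right) = \frac{5}{6} - \frac{1}{6} = \frac{2}{3}$)
$p{\left(d,k \right)} = 0$ ($p{\left(d,k \right)} = 9 - 9 = 0$)
$\left(p{\left(10,5 \right)} + O{\left(C{\left(4 \right)} \right)}\right) x{\left(7,K{\left(4 \right)} \right)} = \left(0 + \left(6 \cdot 4\right)^{2}\right) 11 = \left(0 + 24^{2}\right) 11 = \left(0 + 576\right) 11 = 576 \cdot 11 = 6336$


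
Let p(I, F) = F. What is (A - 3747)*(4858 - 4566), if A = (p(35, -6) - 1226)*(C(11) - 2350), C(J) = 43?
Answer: 828835284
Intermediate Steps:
A = 2842224 (A = (-6 - 1226)*(43 - 2350) = -1232*(-2307) = 2842224)
(A - 3747)*(4858 - 4566) = (2842224 - 3747)*(4858 - 4566) = 2838477*292 = 828835284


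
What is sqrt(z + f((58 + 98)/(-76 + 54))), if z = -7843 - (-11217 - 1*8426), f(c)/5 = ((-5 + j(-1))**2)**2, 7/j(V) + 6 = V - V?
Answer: sqrt(24663605)/36 ≈ 137.95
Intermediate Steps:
j(V) = -7/6 (j(V) = 7/(-6 + (V - V)) = 7/(-6 + 0) = 7/(-6) = 7*(-1/6) = -7/6)
f(c) = 9370805/1296 (f(c) = 5*((-5 - 7/6)**2)**2 = 5*((-37/6)**2)**2 = 5*(1369/36)**2 = 5*(1874161/1296) = 9370805/1296)
z = 11800 (z = -7843 - (-11217 - 8426) = -7843 - 1*(-19643) = -7843 + 19643 = 11800)
sqrt(z + f((58 + 98)/(-76 + 54))) = sqrt(11800 + 9370805/1296) = sqrt(24663605/1296) = sqrt(24663605)/36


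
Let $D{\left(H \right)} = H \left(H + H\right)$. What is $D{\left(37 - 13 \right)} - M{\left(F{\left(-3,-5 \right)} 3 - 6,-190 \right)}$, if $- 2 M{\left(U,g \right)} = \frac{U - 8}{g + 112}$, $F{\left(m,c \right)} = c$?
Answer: $\frac{179741}{156} \approx 1152.2$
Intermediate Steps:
$M{\left(U,g \right)} = - \frac{-8 + U}{2 \left(112 + g\right)}$ ($M{\left(U,g \right)} = - \frac{\left(U - 8\right) \frac{1}{g + 112}}{2} = - \frac{\left(-8 + U\right) \frac{1}{112 + g}}{2} = - \frac{\frac{1}{112 + g} \left(-8 + U\right)}{2} = - \frac{-8 + U}{2 \left(112 + g\right)}$)
$D{\left(H \right)} = 2 H^{2}$ ($D{\left(H \right)} = H 2 H = 2 H^{2}$)
$D{\left(37 - 13 \right)} - M{\left(F{\left(-3,-5 \right)} 3 - 6,-190 \right)} = 2 \left(37 - 13\right)^{2} - \frac{8 - \left(\left(-5\right) 3 - 6\right)}{2 \left(112 - 190\right)} = 2 \cdot 24^{2} - \frac{8 - \left(-15 - 6\right)}{2 \left(-78\right)} = 2 \cdot 576 - \frac{1}{2} \left(- \frac{1}{78}\right) \left(8 - -21\right) = 1152 - \frac{1}{2} \left(- \frac{1}{78}\right) \left(8 + 21\right) = 1152 - \frac{1}{2} \left(- \frac{1}{78}\right) 29 = 1152 - - \frac{29}{156} = 1152 + \frac{29}{156} = \frac{179741}{156}$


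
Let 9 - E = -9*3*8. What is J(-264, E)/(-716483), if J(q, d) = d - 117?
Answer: -108/716483 ≈ -0.00015074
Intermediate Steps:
E = 225 (E = 9 - (-9*3)*8 = 9 - (-27)*8 = 9 - 1*(-216) = 9 + 216 = 225)
J(q, d) = -117 + d
J(-264, E)/(-716483) = (-117 + 225)/(-716483) = 108*(-1/716483) = -108/716483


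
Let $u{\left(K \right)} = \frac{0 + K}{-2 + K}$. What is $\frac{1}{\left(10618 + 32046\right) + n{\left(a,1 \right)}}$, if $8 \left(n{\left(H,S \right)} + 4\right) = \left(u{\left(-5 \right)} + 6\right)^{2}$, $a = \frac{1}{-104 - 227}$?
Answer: $\frac{392}{16724929} \approx 2.3438 \cdot 10^{-5}$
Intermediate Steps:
$u{\left(K \right)} = \frac{K}{-2 + K}$
$a = - \frac{1}{331}$ ($a = \frac{1}{-331} = - \frac{1}{331} \approx -0.0030211$)
$n{\left(H,S \right)} = \frac{641}{392}$ ($n{\left(H,S \right)} = -4 + \frac{\left(- \frac{5}{-2 - 5} + 6\right)^{2}}{8} = -4 + \frac{\left(- \frac{5}{-7} + 6\right)^{2}}{8} = -4 + \frac{\left(\left(-5\right) \left(- \frac{1}{7}\right) + 6\right)^{2}}{8} = -4 + \frac{\left(\frac{5}{7} + 6\right)^{2}}{8} = -4 + \frac{\left(\frac{47}{7}\right)^{2}}{8} = -4 + \frac{1}{8} \cdot \frac{2209}{49} = -4 + \frac{2209}{392} = \frac{641}{392}$)
$\frac{1}{\left(10618 + 32046\right) + n{\left(a,1 \right)}} = \frac{1}{\left(10618 + 32046\right) + \frac{641}{392}} = \frac{1}{42664 + \frac{641}{392}} = \frac{1}{\frac{16724929}{392}} = \frac{392}{16724929}$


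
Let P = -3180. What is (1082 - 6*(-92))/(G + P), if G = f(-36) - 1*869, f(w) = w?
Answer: -⅖ ≈ -0.40000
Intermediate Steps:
G = -905 (G = -36 - 1*869 = -36 - 869 = -905)
(1082 - 6*(-92))/(G + P) = (1082 - 6*(-92))/(-905 - 3180) = (1082 + 552)/(-4085) = 1634*(-1/4085) = -⅖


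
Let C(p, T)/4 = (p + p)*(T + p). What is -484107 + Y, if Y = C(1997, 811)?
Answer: 44376501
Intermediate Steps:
C(p, T) = 8*p*(T + p) (C(p, T) = 4*((p + p)*(T + p)) = 4*((2*p)*(T + p)) = 4*(2*p*(T + p)) = 8*p*(T + p))
Y = 44860608 (Y = 8*1997*(811 + 1997) = 8*1997*2808 = 44860608)
-484107 + Y = -484107 + 44860608 = 44376501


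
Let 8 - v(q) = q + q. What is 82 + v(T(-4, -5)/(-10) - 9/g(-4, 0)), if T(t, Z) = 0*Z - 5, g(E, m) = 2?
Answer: 98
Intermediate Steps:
T(t, Z) = -5 (T(t, Z) = 0 - 5 = -5)
v(q) = 8 - 2*q (v(q) = 8 - (q + q) = 8 - 2*q)
82 + v(T(-4, -5)/(-10) - 9/g(-4, 0)) = 82 + (8 - 2*(-5/(-10) - 9/2)) = 82 + (8 - 2*(-5*(-⅒) - 9*½)) = 82 + (8 - 2*(½ - 9/2)) = 82 + (8 - 2*(-4)) = 82 + (8 + 8) = 82 + 16 = 98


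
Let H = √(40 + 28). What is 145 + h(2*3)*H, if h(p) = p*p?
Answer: 145 + 72*√17 ≈ 441.86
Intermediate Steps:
h(p) = p²
H = 2*√17 (H = √68 = 2*√17 ≈ 8.2462)
145 + h(2*3)*H = 145 + (2*3)²*(2*√17) = 145 + 6²*(2*√17) = 145 + 36*(2*√17) = 145 + 72*√17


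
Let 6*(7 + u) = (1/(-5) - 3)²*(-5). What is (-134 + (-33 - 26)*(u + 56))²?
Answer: 1430579329/225 ≈ 6.3581e+6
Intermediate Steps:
u = -233/15 (u = -7 + ((1/(-5) - 3)²*(-5))/6 = -7 + ((-⅕ - 3)²*(-5))/6 = -7 + ((-16/5)²*(-5))/6 = -7 + ((256/25)*(-5))/6 = -7 + (⅙)*(-256/5) = -7 - 128/15 = -233/15 ≈ -15.533)
(-134 + (-33 - 26)*(u + 56))² = (-134 + (-33 - 26)*(-233/15 + 56))² = (-134 - 59*607/15)² = (-134 - 35813/15)² = (-37823/15)² = 1430579329/225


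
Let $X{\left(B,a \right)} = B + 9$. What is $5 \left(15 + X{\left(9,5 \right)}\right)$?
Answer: $165$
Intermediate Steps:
$X{\left(B,a \right)} = 9 + B$
$5 \left(15 + X{\left(9,5 \right)}\right) = 5 \left(15 + \left(9 + 9\right)\right) = 5 \left(15 + 18\right) = 5 \cdot 33 = 165$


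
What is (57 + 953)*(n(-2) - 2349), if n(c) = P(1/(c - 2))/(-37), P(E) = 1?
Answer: -87783140/37 ≈ -2.3725e+6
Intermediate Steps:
n(c) = -1/37 (n(c) = 1/(-37) = 1*(-1/37) = -1/37)
(57 + 953)*(n(-2) - 2349) = (57 + 953)*(-1/37 - 2349) = 1010*(-86914/37) = -87783140/37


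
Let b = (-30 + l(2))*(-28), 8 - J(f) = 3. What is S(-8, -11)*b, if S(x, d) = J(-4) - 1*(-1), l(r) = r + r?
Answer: 4368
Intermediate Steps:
J(f) = 5 (J(f) = 8 - 1*3 = 8 - 3 = 5)
l(r) = 2*r
S(x, d) = 6 (S(x, d) = 5 - 1*(-1) = 5 + 1 = 6)
b = 728 (b = (-30 + 2*2)*(-28) = (-30 + 4)*(-28) = -26*(-28) = 728)
S(-8, -11)*b = 6*728 = 4368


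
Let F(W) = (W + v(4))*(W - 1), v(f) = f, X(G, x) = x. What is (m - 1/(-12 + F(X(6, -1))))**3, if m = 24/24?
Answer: 6859/5832 ≈ 1.1761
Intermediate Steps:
m = 1 (m = 24*(1/24) = 1)
F(W) = (-1 + W)*(4 + W) (F(W) = (W + 4)*(W - 1) = (4 + W)*(-1 + W) = (-1 + W)*(4 + W))
(m - 1/(-12 + F(X(6, -1))))**3 = (1 - 1/(-12 + (-4 + (-1)**2 + 3*(-1))))**3 = (1 - 1/(-12 + (-4 + 1 - 3)))**3 = (1 - 1/(-12 - 6))**3 = (1 - 1/(-18))**3 = (1 - 1*(-1/18))**3 = (1 + 1/18)**3 = (19/18)**3 = 6859/5832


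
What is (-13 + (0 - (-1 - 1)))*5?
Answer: -55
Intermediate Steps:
(-13 + (0 - (-1 - 1)))*5 = (-13 + (0 - 1*(-2)))*5 = (-13 + (0 + 2))*5 = (-13 + 2)*5 = -11*5 = -55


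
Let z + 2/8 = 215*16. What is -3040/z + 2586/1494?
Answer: 2902289/3425991 ≈ 0.84714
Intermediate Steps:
z = 13759/4 (z = -1/4 + 215*16 = -1/4 + 3440 = 13759/4 ≈ 3439.8)
-3040/z + 2586/1494 = -3040/13759/4 + 2586/1494 = -3040*4/13759 + 2586*(1/1494) = -12160/13759 + 431/249 = 2902289/3425991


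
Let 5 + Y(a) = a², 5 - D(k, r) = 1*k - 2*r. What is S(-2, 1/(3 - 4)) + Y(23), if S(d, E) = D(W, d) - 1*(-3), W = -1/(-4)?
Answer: 2111/4 ≈ 527.75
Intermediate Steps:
W = ¼ (W = -1*(-¼) = ¼ ≈ 0.25000)
D(k, r) = 5 - k + 2*r (D(k, r) = 5 - (1*k - 2*r) = 5 - (k - 2*r) = 5 + (-k + 2*r) = 5 - k + 2*r)
S(d, E) = 31/4 + 2*d (S(d, E) = (5 - 1*¼ + 2*d) - 1*(-3) = (5 - ¼ + 2*d) + 3 = (19/4 + 2*d) + 3 = 31/4 + 2*d)
Y(a) = -5 + a²
S(-2, 1/(3 - 4)) + Y(23) = (31/4 + 2*(-2)) + (-5 + 23²) = (31/4 - 4) + (-5 + 529) = 15/4 + 524 = 2111/4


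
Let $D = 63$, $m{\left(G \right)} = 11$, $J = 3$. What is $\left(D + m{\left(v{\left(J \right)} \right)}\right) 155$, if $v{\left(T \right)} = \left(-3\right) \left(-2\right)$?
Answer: $11470$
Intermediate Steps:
$v{\left(T \right)} = 6$
$\left(D + m{\left(v{\left(J \right)} \right)}\right) 155 = \left(63 + 11\right) 155 = 74 \cdot 155 = 11470$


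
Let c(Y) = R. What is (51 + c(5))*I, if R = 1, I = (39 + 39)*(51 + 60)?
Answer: 450216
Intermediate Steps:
I = 8658 (I = 78*111 = 8658)
c(Y) = 1
(51 + c(5))*I = (51 + 1)*8658 = 52*8658 = 450216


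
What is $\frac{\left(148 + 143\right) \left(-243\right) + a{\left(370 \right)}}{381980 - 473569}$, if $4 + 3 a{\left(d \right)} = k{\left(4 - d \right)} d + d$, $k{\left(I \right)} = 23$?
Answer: $\frac{203263}{274767} \approx 0.73977$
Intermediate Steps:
$a{\left(d \right)} = - \frac{4}{3} + 8 d$ ($a{\left(d \right)} = - \frac{4}{3} + \frac{23 d + d}{3} = - \frac{4}{3} + \frac{24 d}{3} = - \frac{4}{3} + 8 d$)
$\frac{\left(148 + 143\right) \left(-243\right) + a{\left(370 \right)}}{381980 - 473569} = \frac{\left(148 + 143\right) \left(-243\right) + \left(- \frac{4}{3} + 8 \cdot 370\right)}{381980 - 473569} = \frac{291 \left(-243\right) + \left(- \frac{4}{3} + 2960\right)}{-91589} = \left(-70713 + \frac{8876}{3}\right) \left(- \frac{1}{91589}\right) = \left(- \frac{203263}{3}\right) \left(- \frac{1}{91589}\right) = \frac{203263}{274767}$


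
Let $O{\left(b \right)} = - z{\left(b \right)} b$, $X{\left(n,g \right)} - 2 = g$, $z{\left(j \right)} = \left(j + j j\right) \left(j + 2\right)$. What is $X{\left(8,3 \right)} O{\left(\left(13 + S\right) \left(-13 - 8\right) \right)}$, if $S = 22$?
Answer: $-1453264674750$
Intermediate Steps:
$z{\left(j \right)} = \left(2 + j\right) \left(j + j^{2}\right)$ ($z{\left(j \right)} = \left(j + j^{2}\right) \left(2 + j\right) = \left(2 + j\right) \left(j + j^{2}\right)$)
$X{\left(n,g \right)} = 2 + g$
$O{\left(b \right)} = - b^{2} \left(2 + b^{2} + 3 b\right)$ ($O{\left(b \right)} = - b \left(2 + b^{2} + 3 b\right) b = - b^{2} \left(2 + b^{2} + 3 b\right)$)
$X{\left(8,3 \right)} O{\left(\left(13 + S\right) \left(-13 - 8\right) \right)} = \left(2 + 3\right) \left(\left(13 + 22\right) \left(-13 - 8\right)\right)^{2} \left(-2 - \left(\left(13 + 22\right) \left(-13 - 8\right)\right)^{2} - 3 \left(13 + 22\right) \left(-13 - 8\right)\right) = 5 \left(35 \left(-21\right)\right)^{2} \left(-2 - \left(35 \left(-21\right)\right)^{2} - 3 \cdot 35 \left(-21\right)\right) = 5 \left(-735\right)^{2} \left(-2 - \left(-735\right)^{2} - -2205\right) = 5 \cdot 540225 \left(-2 - 540225 + 2205\right) = 5 \cdot 540225 \left(-538022\right) = 5 \left(-290652934950\right) = -1453264674750$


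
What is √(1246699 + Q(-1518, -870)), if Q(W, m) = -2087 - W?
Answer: √1246130 ≈ 1116.3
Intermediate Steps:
√(1246699 + Q(-1518, -870)) = √(1246699 + (-2087 - 1*(-1518))) = √(1246699 + (-2087 + 1518)) = √(1246699 - 569) = √1246130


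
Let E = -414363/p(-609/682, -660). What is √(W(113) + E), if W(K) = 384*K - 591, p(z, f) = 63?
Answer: 10*√159747/21 ≈ 190.33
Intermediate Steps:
W(K) = -591 + 384*K
E = -138121/21 (E = -414363/63 = -414363*1/63 = -138121/21 ≈ -6577.2)
√(W(113) + E) = √((-591 + 384*113) - 138121/21) = √((-591 + 43392) - 138121/21) = √(42801 - 138121/21) = √(760700/21) = 10*√159747/21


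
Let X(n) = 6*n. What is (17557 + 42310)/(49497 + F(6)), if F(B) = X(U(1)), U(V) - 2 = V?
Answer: 59867/49515 ≈ 1.2091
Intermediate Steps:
U(V) = 2 + V
F(B) = 18 (F(B) = 6*(2 + 1) = 6*3 = 18)
(17557 + 42310)/(49497 + F(6)) = (17557 + 42310)/(49497 + 18) = 59867/49515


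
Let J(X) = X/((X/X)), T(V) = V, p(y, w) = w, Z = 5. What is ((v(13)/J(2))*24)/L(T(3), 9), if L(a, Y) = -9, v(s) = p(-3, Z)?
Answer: -20/3 ≈ -6.6667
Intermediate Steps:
v(s) = 5
J(X) = X (J(X) = X/1 = X*1 = X)
((v(13)/J(2))*24)/L(T(3), 9) = ((5/2)*24)/(-9) = ((5*(½))*24)*(-⅑) = ((5/2)*24)*(-⅑) = 60*(-⅑) = -20/3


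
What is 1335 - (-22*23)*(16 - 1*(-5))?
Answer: 11961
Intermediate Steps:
1335 - (-22*23)*(16 - 1*(-5)) = 1335 - (-506)*(16 + 5) = 1335 - (-506)*21 = 1335 - 1*(-10626) = 1335 + 10626 = 11961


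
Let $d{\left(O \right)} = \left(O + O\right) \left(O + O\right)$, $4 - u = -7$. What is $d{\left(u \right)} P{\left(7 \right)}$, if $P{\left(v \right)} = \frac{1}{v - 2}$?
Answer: $\frac{484}{5} \approx 96.8$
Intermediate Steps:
$u = 11$ ($u = 4 - -7 = 4 + 7 = 11$)
$P{\left(v \right)} = \frac{1}{-2 + v}$
$d{\left(O \right)} = 4 O^{2}$ ($d{\left(O \right)} = 2 O 2 O = 4 O^{2}$)
$d{\left(u \right)} P{\left(7 \right)} = \frac{4 \cdot 11^{2}}{-2 + 7} = \frac{4 \cdot 121}{5} = 484 \cdot \frac{1}{5} = \frac{484}{5}$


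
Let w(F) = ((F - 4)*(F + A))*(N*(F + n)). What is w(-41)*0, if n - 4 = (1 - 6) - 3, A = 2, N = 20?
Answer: 0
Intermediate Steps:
n = -4 (n = 4 + ((1 - 6) - 3) = 4 + (-5 - 3) = 4 - 8 = -4)
w(F) = (-80 + 20*F)*(-4 + F)*(2 + F) (w(F) = ((F - 4)*(F + 2))*(20*(F - 4)) = ((-4 + F)*(2 + F))*(20*(-4 + F)) = ((-4 + F)*(2 + F))*(-80 + 20*F) = (-80 + 20*F)*(-4 + F)*(2 + F))
w(-41)*0 = (640 - 120*(-41)² + 20*(-41)³)*0 = (640 - 120*1681 + 20*(-68921))*0 = (640 - 201720 - 1378420)*0 = -1579500*0 = 0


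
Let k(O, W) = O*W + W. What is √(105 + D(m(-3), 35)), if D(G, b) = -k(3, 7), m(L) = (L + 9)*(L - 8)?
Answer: √77 ≈ 8.7750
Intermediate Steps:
k(O, W) = W + O*W
m(L) = (-8 + L)*(9 + L) (m(L) = (9 + L)*(-8 + L) = (-8 + L)*(9 + L))
D(G, b) = -28 (D(G, b) = -7*(1 + 3) = -7*4 = -1*28 = -28)
√(105 + D(m(-3), 35)) = √(105 - 28) = √77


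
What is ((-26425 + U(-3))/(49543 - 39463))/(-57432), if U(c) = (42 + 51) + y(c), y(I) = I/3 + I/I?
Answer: 6583/144728640 ≈ 4.5485e-5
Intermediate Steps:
y(I) = 1 + I/3 (y(I) = I*(⅓) + 1 = I/3 + 1 = 1 + I/3)
U(c) = 94 + c/3 (U(c) = (42 + 51) + (1 + c/3) = 93 + (1 + c/3) = 94 + c/3)
((-26425 + U(-3))/(49543 - 39463))/(-57432) = ((-26425 + (94 + (⅓)*(-3)))/(49543 - 39463))/(-57432) = ((-26425 + (94 - 1))/10080)*(-1/57432) = ((-26425 + 93)*(1/10080))*(-1/57432) = -26332*1/10080*(-1/57432) = -6583/2520*(-1/57432) = 6583/144728640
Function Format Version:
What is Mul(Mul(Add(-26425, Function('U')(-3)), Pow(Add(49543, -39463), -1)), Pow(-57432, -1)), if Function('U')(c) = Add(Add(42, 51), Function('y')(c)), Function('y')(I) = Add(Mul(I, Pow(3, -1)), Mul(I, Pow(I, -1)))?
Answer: Rational(6583, 144728640) ≈ 4.5485e-5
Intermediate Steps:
Function('y')(I) = Add(1, Mul(Rational(1, 3), I)) (Function('y')(I) = Add(Mul(I, Rational(1, 3)), 1) = Add(Mul(Rational(1, 3), I), 1) = Add(1, Mul(Rational(1, 3), I)))
Function('U')(c) = Add(94, Mul(Rational(1, 3), c)) (Function('U')(c) = Add(Add(42, 51), Add(1, Mul(Rational(1, 3), c))) = Add(93, Add(1, Mul(Rational(1, 3), c))) = Add(94, Mul(Rational(1, 3), c)))
Mul(Mul(Add(-26425, Function('U')(-3)), Pow(Add(49543, -39463), -1)), Pow(-57432, -1)) = Mul(Mul(Add(-26425, Add(94, Mul(Rational(1, 3), -3))), Pow(Add(49543, -39463), -1)), Pow(-57432, -1)) = Mul(Mul(Add(-26425, Add(94, -1)), Pow(10080, -1)), Rational(-1, 57432)) = Mul(Mul(Add(-26425, 93), Rational(1, 10080)), Rational(-1, 57432)) = Mul(Mul(-26332, Rational(1, 10080)), Rational(-1, 57432)) = Mul(Rational(-6583, 2520), Rational(-1, 57432)) = Rational(6583, 144728640)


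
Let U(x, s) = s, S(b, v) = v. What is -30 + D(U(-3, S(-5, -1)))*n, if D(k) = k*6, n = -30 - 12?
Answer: 222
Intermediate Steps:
n = -42
D(k) = 6*k
-30 + D(U(-3, S(-5, -1)))*n = -30 + (6*(-1))*(-42) = -30 - 6*(-42) = -30 + 252 = 222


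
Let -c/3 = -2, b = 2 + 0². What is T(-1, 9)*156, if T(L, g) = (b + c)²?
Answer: 9984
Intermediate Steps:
b = 2 (b = 2 + 0 = 2)
c = 6 (c = -3*(-2) = 6)
T(L, g) = 64 (T(L, g) = (2 + 6)² = 8² = 64)
T(-1, 9)*156 = 64*156 = 9984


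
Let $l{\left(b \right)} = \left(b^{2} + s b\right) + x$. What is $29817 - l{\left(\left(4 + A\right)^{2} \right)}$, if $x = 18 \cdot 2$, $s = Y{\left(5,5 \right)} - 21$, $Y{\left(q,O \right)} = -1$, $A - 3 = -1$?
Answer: $29277$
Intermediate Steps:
$A = 2$ ($A = 3 - 1 = 2$)
$s = -22$ ($s = -1 - 21 = -22$)
$x = 36$
$l{\left(b \right)} = 36 + b^{2} - 22 b$ ($l{\left(b \right)} = \left(b^{2} - 22 b\right) + 36 = 36 + b^{2} - 22 b$)
$29817 - l{\left(\left(4 + A\right)^{2} \right)} = 29817 - \left(36 + \left(\left(4 + 2\right)^{2}\right)^{2} - 22 \left(4 + 2\right)^{2}\right) = 29817 - \left(36 + \left(6^{2}\right)^{2} - 22 \cdot 6^{2}\right) = 29817 - \left(36 + 36^{2} - 792\right) = 29817 - \left(36 + 1296 - 792\right) = 29817 - 540 = 29277$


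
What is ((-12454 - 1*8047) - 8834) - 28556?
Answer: -57891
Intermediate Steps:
((-12454 - 1*8047) - 8834) - 28556 = ((-12454 - 8047) - 8834) - 28556 = (-20501 - 8834) - 28556 = -29335 - 28556 = -57891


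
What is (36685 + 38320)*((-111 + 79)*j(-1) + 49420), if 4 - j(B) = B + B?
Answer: 3692346140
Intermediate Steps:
j(B) = 4 - 2*B (j(B) = 4 - (B + B) = 4 - 2*B)
(36685 + 38320)*((-111 + 79)*j(-1) + 49420) = (36685 + 38320)*((-111 + 79)*(4 - 2*(-1)) + 49420) = 75005*(-32*(4 + 2) + 49420) = 75005*(-32*6 + 49420) = 75005*(-192 + 49420) = 75005*49228 = 3692346140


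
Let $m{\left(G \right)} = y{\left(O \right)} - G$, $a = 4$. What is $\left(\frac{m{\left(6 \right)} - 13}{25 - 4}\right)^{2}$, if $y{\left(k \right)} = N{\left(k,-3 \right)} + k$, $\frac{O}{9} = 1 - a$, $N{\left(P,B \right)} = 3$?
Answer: $\frac{1849}{441} \approx 4.1927$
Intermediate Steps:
$O = -27$ ($O = 9 \left(1 - 4\right) = 9 \left(-3\right) = -27$)
$y{\left(k \right)} = 3 + k$
$m{\left(G \right)} = -24 - G$ ($m{\left(G \right)} = \left(3 - 27\right) - G = -24 - G$)
$\left(\frac{m{\left(6 \right)} - 13}{25 - 4}\right)^{2} = \left(\frac{\left(-24 - 6\right) - 13}{25 - 4}\right)^{2} = \left(\frac{\left(-24 - 6\right) - 13}{21}\right)^{2} = \left(\left(-30 - 13\right) \frac{1}{21}\right)^{2} = \left(\left(-43\right) \frac{1}{21}\right)^{2} = \left(- \frac{43}{21}\right)^{2} = \frac{1849}{441}$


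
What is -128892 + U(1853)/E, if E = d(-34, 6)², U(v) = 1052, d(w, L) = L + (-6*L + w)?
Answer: -131985145/1024 ≈ -1.2889e+5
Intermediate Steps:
d(w, L) = w - 5*L (d(w, L) = L + (w - 6*L) = w - 5*L)
E = 4096 (E = (-34 - 5*6)² = (-34 - 30)² = (-64)² = 4096)
-128892 + U(1853)/E = -128892 + 1052/4096 = -128892 + 1052*(1/4096) = -128892 + 263/1024 = -131985145/1024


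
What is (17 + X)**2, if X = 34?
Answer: 2601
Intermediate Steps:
(17 + X)**2 = (17 + 34)**2 = 51**2 = 2601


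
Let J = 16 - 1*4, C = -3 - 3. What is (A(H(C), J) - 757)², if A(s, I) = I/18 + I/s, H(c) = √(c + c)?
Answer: 5148253/9 + 9076*I*√3/3 ≈ 5.7203e+5 + 5240.0*I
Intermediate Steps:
C = -6
J = 12 (J = 16 - 4 = 12)
H(c) = √2*√c (H(c) = √(2*c) = √2*√c)
A(s, I) = I/18 + I/s (A(s, I) = I*(1/18) + I/s = I/18 + I/s)
(A(H(C), J) - 757)² = (((1/18)*12 + 12/((√2*√(-6)))) - 757)² = ((⅔ + 12/((√2*(I*√6)))) - 757)² = ((⅔ + 12/((2*I*√3))) - 757)² = ((⅔ + 12*(-I*√3/6)) - 757)² = ((⅔ - 2*I*√3) - 757)² = (-2269/3 - 2*I*√3)²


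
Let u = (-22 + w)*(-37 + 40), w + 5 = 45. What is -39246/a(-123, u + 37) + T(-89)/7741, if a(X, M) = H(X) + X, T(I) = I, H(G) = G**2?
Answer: -50856470/19360241 ≈ -2.6269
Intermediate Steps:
w = 40 (w = -5 + 45 = 40)
u = 54 (u = (-22 + 40)*(-37 + 40) = 18*3 = 54)
a(X, M) = X + X**2 (a(X, M) = X**2 + X = X + X**2)
-39246/a(-123, u + 37) + T(-89)/7741 = -39246*(-1/(123*(1 - 123))) - 89/7741 = -39246/((-123*(-122))) - 89*1/7741 = -39246/15006 - 89/7741 = -39246*1/15006 - 89/7741 = -6541/2501 - 89/7741 = -50856470/19360241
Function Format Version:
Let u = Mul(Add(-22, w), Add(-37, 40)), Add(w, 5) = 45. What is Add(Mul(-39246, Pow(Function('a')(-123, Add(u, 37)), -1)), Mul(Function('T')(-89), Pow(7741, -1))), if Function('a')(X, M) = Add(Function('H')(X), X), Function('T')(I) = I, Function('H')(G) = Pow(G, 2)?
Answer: Rational(-50856470, 19360241) ≈ -2.6269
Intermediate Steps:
w = 40 (w = Add(-5, 45) = 40)
u = 54 (u = Mul(Add(-22, 40), Add(-37, 40)) = Mul(18, 3) = 54)
Function('a')(X, M) = Add(X, Pow(X, 2)) (Function('a')(X, M) = Add(Pow(X, 2), X) = Add(X, Pow(X, 2)))
Add(Mul(-39246, Pow(Function('a')(-123, Add(u, 37)), -1)), Mul(Function('T')(-89), Pow(7741, -1))) = Add(Mul(-39246, Pow(Mul(-123, Add(1, -123)), -1)), Mul(-89, Pow(7741, -1))) = Add(Mul(-39246, Pow(Mul(-123, -122), -1)), Mul(-89, Rational(1, 7741))) = Add(Mul(-39246, Pow(15006, -1)), Rational(-89, 7741)) = Add(Mul(-39246, Rational(1, 15006)), Rational(-89, 7741)) = Add(Rational(-6541, 2501), Rational(-89, 7741)) = Rational(-50856470, 19360241)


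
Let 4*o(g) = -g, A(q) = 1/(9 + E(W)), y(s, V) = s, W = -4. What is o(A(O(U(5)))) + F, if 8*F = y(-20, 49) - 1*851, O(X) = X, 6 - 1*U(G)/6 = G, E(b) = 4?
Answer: -11325/104 ≈ -108.89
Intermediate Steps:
U(G) = 36 - 6*G
A(q) = 1/13 (A(q) = 1/(9 + 4) = 1/13)
F = -871/8 (F = (-20 - 1*851)/8 = (-20 - 851)/8 = (⅛)*(-871) = -871/8 ≈ -108.88)
o(g) = -g/4 (o(g) = (-g)/4 = -g/4)
o(A(O(U(5)))) + F = -¼*1/13 - 871/8 = -1/52 - 871/8 = -11325/104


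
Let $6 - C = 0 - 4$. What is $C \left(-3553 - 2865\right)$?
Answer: $-64180$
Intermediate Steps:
$C = 10$ ($C = 6 - \left(0 - 4\right) = 6 - -4 = 6 + 4 = 10$)
$C \left(-3553 - 2865\right) = 10 \left(-3553 - 2865\right) = 10 \left(-6418\right) = -64180$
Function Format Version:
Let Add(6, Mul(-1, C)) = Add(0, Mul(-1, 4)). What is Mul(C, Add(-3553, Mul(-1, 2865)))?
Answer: -64180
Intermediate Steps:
C = 10 (C = Add(6, Mul(-1, Add(0, Mul(-1, 4)))) = Add(6, Mul(-1, Add(0, -4))) = Add(6, Mul(-1, -4)) = Add(6, 4) = 10)
Mul(C, Add(-3553, Mul(-1, 2865))) = Mul(10, Add(-3553, Mul(-1, 2865))) = Mul(10, Add(-3553, -2865)) = Mul(10, -6418) = -64180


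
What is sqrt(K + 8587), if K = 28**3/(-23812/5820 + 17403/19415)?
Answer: sqrt(139816837729226083)/9025613 ≈ 41.429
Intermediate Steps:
K = -62011820640/9025613 (K = 21952/(-23812*1/5820 + 17403*(1/19415)) = 21952/(-5953/1455 + 17403/19415) = 21952/(-18051226/5649765) = 21952*(-5649765/18051226) = -62011820640/9025613 ≈ -6870.6)
sqrt(K + 8587) = sqrt(-62011820640/9025613 + 8587) = sqrt(15491118191/9025613) = sqrt(139816837729226083)/9025613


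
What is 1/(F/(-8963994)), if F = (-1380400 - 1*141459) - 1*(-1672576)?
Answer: -2987998/50239 ≈ -59.476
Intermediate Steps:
F = 150717 (F = (-1380400 - 141459) + 1672576 = -1521859 + 1672576 = 150717)
1/(F/(-8963994)) = 1/(150717/(-8963994)) = 1/(150717*(-1/8963994)) = 1/(-50239/2987998) = -2987998/50239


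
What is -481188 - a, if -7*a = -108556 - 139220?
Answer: -3616092/7 ≈ -5.1658e+5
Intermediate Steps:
a = 247776/7 (a = -(-108556 - 139220)/7 = -⅐*(-247776) = 247776/7 ≈ 35397.)
-481188 - a = -481188 - 1*247776/7 = -481188 - 247776/7 = -3616092/7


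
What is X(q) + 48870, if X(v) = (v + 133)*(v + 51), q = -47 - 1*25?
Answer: 47589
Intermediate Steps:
q = -72 (q = -47 - 25 = -72)
X(v) = (51 + v)*(133 + v) (X(v) = (133 + v)*(51 + v) = (51 + v)*(133 + v))
X(q) + 48870 = (6783 + (-72)**2 + 184*(-72)) + 48870 = (6783 + 5184 - 13248) + 48870 = -1281 + 48870 = 47589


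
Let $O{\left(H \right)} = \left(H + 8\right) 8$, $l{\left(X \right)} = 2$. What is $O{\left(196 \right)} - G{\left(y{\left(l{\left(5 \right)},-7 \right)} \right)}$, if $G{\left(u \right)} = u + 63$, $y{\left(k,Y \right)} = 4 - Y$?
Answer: $1558$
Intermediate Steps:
$G{\left(u \right)} = 63 + u$
$O{\left(H \right)} = 64 + 8 H$ ($O{\left(H \right)} = \left(8 + H\right) 8 = 64 + 8 H$)
$O{\left(196 \right)} - G{\left(y{\left(l{\left(5 \right)},-7 \right)} \right)} = \left(64 + 8 \cdot 196\right) - \left(63 + \left(4 - -7\right)\right) = \left(64 + 1568\right) - \left(63 + \left(4 + 7\right)\right) = 1632 - \left(63 + 11\right) = 1632 - 74 = 1558$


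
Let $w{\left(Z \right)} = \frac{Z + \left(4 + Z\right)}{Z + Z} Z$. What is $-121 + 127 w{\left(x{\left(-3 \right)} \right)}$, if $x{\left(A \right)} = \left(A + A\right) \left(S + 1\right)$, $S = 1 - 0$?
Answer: $-1391$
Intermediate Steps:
$S = 1$ ($S = 1 + 0 = 1$)
$x{\left(A \right)} = 4 A$ ($x{\left(A \right)} = \left(A + A\right) \left(1 + 1\right) = 2 A 2 = 4 A$)
$w{\left(Z \right)} = 2 + Z$ ($w{\left(Z \right)} = \frac{4 + 2 Z}{2 Z} Z = 2 + Z$)
$-121 + 127 w{\left(x{\left(-3 \right)} \right)} = -121 + 127 \left(2 + 4 \left(-3\right)\right) = -121 + 127 \left(2 - 12\right) = -121 + 127 \left(-10\right) = -121 - 1270 = -1391$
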